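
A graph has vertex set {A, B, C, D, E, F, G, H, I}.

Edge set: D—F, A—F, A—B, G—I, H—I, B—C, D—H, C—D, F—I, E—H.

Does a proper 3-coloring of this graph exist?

The chromatic number is 3. The cycle C-D-F-A-B-C has odd length 5, so it cannot be 2-colored; at least 3 colors are needed.
3 colors suffice: A=2, B=3, C=1, D=2, E=2, F=1, G=1, H=1, I=2.
That is already a proper 3-coloring.

Yes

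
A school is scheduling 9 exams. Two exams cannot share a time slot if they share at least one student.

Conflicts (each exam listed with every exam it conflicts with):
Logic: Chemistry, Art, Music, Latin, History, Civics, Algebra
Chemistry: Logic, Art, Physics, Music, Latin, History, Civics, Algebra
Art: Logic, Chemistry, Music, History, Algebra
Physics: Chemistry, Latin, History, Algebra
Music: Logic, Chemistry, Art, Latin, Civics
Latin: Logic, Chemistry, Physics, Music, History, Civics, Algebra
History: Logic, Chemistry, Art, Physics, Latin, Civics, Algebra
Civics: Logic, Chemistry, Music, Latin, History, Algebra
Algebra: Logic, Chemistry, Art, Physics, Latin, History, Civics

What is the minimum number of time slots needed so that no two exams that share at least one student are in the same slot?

Logic, Chemistry, Latin, History, Civics, Algebra pairwise conflict, so at least 6 time slots are needed.
A valid assignment using 6 time slots: Logic=3, Chemistry=1, Art=5, Physics=3, Music=2, Latin=5, History=4, Civics=6, Algebra=2. Every pair that conflicts lands in different time slots.

6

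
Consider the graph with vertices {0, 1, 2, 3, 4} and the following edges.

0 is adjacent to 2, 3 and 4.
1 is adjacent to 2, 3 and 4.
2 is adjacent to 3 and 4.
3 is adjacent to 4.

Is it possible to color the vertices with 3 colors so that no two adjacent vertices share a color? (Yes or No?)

No

0, 2, 3, 4 are mutually adjacent (a clique of size 4), so at least 4 colors are needed.
So 3 colors are not enough.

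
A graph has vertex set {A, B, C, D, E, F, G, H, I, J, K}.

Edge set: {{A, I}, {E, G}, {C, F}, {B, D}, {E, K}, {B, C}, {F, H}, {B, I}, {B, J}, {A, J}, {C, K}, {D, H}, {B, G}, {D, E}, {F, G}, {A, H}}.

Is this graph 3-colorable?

Yes

The chromatic number is 3. The cycle A-I-B-D-H-A has odd length 5, so it cannot be 2-colored; at least 3 colors are needed.
3 colors suffice: color red → {B, E, H}; color blue → {A, C, D, G}; color green → {F, I, J, K}.
That is already a proper 3-coloring.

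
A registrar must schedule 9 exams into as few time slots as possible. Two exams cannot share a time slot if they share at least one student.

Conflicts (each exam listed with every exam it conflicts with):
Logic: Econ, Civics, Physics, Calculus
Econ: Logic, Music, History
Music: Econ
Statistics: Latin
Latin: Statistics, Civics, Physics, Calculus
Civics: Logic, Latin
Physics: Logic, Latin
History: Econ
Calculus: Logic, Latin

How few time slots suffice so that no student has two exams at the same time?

2

Logic and Econ conflict, so at least 2 time slots are needed.
A valid assignment using 2 time slots: Logic=1, Econ=2, Music=1, Statistics=2, Latin=1, Civics=2, Physics=2, History=1, Calculus=2. Every pair that conflicts lands in different time slots.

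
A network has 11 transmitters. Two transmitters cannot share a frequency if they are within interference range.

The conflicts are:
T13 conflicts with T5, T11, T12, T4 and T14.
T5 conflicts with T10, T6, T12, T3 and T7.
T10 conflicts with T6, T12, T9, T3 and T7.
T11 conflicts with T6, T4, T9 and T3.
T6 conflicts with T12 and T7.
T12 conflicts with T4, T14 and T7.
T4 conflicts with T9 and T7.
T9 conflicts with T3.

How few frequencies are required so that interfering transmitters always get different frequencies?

5

T5, T10, T6, T12, T7 pairwise conflict, so at least 5 frequencies are needed.
5 frequencies suffice: frequency 1 → {T11, T12}; frequency 2 → {T13, T10}; frequency 3 → {T5, T4, T14}; frequency 4 → {T3, T7}; frequency 5 → {T6, T9}. Every pair that conflicts lands in different frequencies.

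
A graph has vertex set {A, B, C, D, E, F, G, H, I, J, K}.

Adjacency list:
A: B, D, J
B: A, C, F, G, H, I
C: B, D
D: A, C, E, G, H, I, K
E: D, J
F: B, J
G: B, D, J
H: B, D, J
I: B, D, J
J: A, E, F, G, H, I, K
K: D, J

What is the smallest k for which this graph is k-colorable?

2

C and D are adjacent, so at least 2 colors are needed.
2 colors suffice: color 1 → {B, D, J}; color 2 → {A, C, E, F, G, H, I, K}. Every edge joins two different colors.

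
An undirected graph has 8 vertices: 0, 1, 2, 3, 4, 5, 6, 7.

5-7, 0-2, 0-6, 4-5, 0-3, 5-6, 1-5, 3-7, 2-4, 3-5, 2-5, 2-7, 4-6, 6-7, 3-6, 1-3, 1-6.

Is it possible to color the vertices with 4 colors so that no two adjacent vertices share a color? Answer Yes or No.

Yes

The chromatic number is 4. 1, 3, 5, 6 are mutually adjacent (a clique of size 4), so at least 4 colors are needed.
4 colors suffice: color red → {0, 5}; color blue → {2, 6}; color green → {3, 4}; color yellow → {1, 7}.
That is already a proper 4-coloring.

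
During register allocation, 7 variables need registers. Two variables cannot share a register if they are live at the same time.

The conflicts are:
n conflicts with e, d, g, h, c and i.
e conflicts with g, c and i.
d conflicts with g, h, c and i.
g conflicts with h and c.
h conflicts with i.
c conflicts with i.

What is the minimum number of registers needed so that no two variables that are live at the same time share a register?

n, d, g, h are mutually in conflict, so at least 4 registers are needed.
4 registers suffice: n=1, e=2, d=2, g=4, h=3, c=3, i=4. No two conflicting variables share a register.

4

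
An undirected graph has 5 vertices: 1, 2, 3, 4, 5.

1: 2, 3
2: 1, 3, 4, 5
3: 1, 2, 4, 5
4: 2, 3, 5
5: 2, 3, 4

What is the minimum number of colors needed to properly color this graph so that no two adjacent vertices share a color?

4

2, 3, 4, 5 are pairwise adjacent (a clique of size 4), so at least 4 colors are needed.
4 colors suffice: color a → {3}; color b → {2}; color c → {1, 4}; color d → {5}. Each edge has distinct colors on its endpoints.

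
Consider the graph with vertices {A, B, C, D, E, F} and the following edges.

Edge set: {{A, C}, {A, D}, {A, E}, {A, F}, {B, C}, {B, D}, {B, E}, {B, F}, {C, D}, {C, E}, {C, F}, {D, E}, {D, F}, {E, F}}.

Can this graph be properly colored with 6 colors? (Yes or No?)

Yes

The chromatic number is 5. A, C, D, E, F form a clique, so at least 5 colors are needed.
5 colors suffice: color red → {E}; color blue → {C}; color green → {F}; color yellow → {D}; color purple → {A, B}.
Since 6 ≥ 5, a proper 6-coloring certainly exists.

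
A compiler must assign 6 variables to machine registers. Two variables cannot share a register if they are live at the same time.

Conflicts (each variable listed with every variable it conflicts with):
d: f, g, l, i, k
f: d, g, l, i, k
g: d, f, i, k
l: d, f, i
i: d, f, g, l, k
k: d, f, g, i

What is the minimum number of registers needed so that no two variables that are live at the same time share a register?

5

d, f, g, i, k all conflict with each other, so at least 5 registers are needed.
A valid assignment using 5 registers: d=2, f=1, g=5, l=4, i=3, k=4. Every pair that conflicts lands in different registers.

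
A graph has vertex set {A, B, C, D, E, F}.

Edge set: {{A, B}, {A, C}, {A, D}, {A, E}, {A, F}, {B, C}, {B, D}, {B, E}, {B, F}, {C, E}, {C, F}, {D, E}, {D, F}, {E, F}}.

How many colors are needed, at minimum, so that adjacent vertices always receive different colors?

A, B, C, E, F are mutually adjacent (a clique of size 5), so at least 5 colors are needed.
5 colors suffice: color 1 → {A}; color 2 → {F}; color 3 → {B}; color 4 → {E}; color 5 → {C, D}. No two adjacent vertices share a color.

5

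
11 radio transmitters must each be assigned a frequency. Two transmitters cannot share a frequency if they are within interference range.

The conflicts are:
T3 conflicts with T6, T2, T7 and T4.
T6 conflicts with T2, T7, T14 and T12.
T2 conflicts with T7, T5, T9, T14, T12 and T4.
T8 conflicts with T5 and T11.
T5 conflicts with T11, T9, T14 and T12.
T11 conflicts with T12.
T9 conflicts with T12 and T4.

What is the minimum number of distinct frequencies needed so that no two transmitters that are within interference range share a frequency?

T3, T6, T2, T7 all conflict with each other, so at least 4 frequencies are needed.
Using 4 frequencies: T3=3, T6=2, T2=1, T7=4, T8=3, T5=2, T11=1, T9=4, T14=3, T12=3, T4=2. No two conflicting transmitters share a frequency.

4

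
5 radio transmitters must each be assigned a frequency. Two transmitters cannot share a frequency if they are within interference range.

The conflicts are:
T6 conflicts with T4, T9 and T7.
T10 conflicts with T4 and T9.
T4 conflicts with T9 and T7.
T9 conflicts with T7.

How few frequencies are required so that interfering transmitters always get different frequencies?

T6, T4, T9, T7 all conflict with each other, so at least 4 frequencies are needed.
4 frequencies suffice: T6=3, T10=3, T4=1, T9=2, T7=4. Each listed conflict is separated.

4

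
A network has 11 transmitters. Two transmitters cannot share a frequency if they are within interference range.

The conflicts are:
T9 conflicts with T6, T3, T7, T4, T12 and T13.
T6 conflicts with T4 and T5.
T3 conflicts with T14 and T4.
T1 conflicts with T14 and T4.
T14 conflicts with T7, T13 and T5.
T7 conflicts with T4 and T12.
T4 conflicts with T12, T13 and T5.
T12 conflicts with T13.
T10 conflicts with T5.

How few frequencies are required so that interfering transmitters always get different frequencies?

4

T9, T4, T12, T13 all conflict with each other, so at least 4 frequencies are needed.
Using 4 frequencies: T9=2, T6=3, T3=3, T1=2, T14=1, T7=3, T4=1, T12=4, T10=1, T13=3, T5=2. Each listed conflict is separated.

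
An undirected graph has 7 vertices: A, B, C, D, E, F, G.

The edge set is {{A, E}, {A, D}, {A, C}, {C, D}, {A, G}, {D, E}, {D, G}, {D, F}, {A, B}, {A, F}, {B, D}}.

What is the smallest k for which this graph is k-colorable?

3

A, D, G form a triangle, so at least 3 colors are needed.
One proper 3-coloring: A=red, B=green, C=green, D=blue, E=green, F=green, G=green. Every edge joins two different colors.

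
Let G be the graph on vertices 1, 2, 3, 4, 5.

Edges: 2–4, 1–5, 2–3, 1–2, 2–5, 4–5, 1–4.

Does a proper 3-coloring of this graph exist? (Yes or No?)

No

1, 2, 4, 5 are mutually adjacent (a clique of size 4), so at least 4 colors are needed.
So 3 colors are not enough.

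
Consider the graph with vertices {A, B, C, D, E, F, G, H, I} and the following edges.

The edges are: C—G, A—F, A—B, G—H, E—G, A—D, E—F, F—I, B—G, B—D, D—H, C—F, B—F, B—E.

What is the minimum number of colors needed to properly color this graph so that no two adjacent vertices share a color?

3

B, E, G are mutually adjacent, so at least 3 colors are needed.
3 colors suffice: A=3, B=2, C=2, D=1, E=3, F=1, G=1, H=2, I=2. Every edge joins two different colors.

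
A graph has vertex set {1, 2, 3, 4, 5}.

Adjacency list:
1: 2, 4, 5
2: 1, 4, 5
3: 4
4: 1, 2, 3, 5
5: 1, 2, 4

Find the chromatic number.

4

1, 2, 4, 5 are mutually adjacent (a clique of size 4), so at least 4 colors are needed.
4 colors suffice: 1=c, 2=b, 3=b, 4=a, 5=d. No two adjacent vertices share a color.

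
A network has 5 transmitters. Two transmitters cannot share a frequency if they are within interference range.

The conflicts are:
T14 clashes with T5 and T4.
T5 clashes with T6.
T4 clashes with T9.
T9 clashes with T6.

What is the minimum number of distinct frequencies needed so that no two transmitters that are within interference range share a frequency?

3

The cycle T14-T4-T9-T6-T5-T14 has odd length 5, so it cannot be 2-colored; at least 3 frequencies are needed.
3 frequencies suffice: frequency 1 → {T5, T9}; frequency 2 → {T14, T6}; frequency 3 → {T4}. Every pair that conflicts lands in different frequencies.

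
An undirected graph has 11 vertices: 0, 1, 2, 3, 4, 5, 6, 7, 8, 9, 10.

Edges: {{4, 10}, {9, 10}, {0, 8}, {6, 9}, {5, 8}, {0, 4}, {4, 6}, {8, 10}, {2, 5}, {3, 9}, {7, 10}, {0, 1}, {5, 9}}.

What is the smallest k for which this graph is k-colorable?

2

0 and 1 are adjacent, so at least 2 colors are needed.
2 colors suffice: color red → {1, 2, 4, 7, 8, 9}; color blue → {0, 3, 5, 6, 10}. Every edge joins two different colors.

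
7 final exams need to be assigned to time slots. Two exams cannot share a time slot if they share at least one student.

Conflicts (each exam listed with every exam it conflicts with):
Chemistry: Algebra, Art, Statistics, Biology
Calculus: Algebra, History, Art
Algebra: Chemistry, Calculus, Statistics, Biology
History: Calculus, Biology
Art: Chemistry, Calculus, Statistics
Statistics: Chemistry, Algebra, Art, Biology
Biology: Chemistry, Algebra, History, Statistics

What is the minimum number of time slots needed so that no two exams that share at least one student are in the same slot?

4

Chemistry, Algebra, Statistics, Biology are mutually in conflict, so at least 4 time slots are needed.
A valid assignment using 4 time slots: Chemistry=1, Calculus=1, Algebra=3, History=3, Art=2, Statistics=4, Biology=2. Every pair that conflicts lands in different time slots.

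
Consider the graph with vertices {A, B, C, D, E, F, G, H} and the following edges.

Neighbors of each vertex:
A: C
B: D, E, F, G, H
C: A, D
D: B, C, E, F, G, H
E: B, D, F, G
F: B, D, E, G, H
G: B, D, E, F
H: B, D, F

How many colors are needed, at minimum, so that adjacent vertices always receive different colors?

B, D, E, F, G form a clique, so at least 5 colors are needed.
5 colors suffice: color 1 → {A, D}; color 2 → {C, F}; color 3 → {B}; color 4 → {E, H}; color 5 → {G}. No two adjacent vertices share a color.

5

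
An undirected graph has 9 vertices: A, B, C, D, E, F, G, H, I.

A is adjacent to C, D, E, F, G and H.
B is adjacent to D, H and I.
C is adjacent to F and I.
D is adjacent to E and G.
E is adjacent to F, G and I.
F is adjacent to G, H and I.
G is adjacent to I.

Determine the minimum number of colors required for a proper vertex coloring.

4

A, D, E, G form a clique, so at least 4 colors are needed.
A valid assignment using 4 colors: A=red, B=green, C=green, D=blue, E=green, F=blue, G=yellow, H=yellow, I=red. No two adjacent vertices share a color.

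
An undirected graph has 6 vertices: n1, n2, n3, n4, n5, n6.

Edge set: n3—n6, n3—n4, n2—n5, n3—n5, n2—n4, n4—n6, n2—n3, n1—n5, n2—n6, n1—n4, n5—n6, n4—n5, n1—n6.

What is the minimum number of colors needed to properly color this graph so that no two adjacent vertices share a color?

n2, n3, n4, n5, n6 are mutually adjacent (a clique of size 5), so at least 5 colors are needed.
5 colors suffice: color R → {n5}; color B → {n4}; color G → {n6}; color Y → {n1, n3}; color P → {n2}. No two adjacent vertices share a color.

5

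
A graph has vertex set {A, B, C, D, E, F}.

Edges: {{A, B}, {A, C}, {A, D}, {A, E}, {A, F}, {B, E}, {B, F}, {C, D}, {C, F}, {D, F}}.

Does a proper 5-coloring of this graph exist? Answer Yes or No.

The chromatic number is 4. A, C, D, F are pairwise adjacent (a clique of size 4), so at least 4 colors are needed.
One proper 4-coloring: A=red, B=green, C=yellow, D=green, E=blue, F=blue.
Since 5 ≥ 4, a proper 5-coloring certainly exists.

Yes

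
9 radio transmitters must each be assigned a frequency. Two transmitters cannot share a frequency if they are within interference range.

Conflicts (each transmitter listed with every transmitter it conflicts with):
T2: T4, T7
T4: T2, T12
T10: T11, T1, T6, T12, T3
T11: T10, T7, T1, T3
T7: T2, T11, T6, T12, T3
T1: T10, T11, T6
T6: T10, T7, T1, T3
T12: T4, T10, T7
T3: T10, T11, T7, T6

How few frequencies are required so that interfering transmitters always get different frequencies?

T10, T11, T3 all conflict with each other, so at least 3 frequencies are needed.
Using 3 frequencies: T2=2, T4=1, T10=1, T11=3, T7=1, T1=2, T6=3, T12=2, T3=2. Every pair that conflicts lands in different frequencies.

3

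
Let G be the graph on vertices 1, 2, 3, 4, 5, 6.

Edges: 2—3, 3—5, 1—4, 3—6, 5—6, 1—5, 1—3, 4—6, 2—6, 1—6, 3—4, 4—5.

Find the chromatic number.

1, 3, 4, 5, 6 are mutually adjacent (a clique of size 5), so at least 5 colors are needed.
5 colors suffice: 1=d, 2=c, 3=b, 4=e, 5=c, 6=a. No two adjacent vertices share a color.

5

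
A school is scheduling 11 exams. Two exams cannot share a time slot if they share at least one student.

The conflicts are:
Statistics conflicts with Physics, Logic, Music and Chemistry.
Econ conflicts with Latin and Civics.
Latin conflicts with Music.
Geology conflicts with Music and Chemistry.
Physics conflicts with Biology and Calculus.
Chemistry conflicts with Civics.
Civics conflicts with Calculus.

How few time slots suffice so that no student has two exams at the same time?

The cycle Calculus-Civics-Chemistry-Statistics-Physics-Calculus has odd length 5, so it cannot be 2-colored; at least 3 time slots are needed.
A valid assignment using 3 time slots: Statistics=1, Econ=2, Latin=1, Geology=1, Physics=2, Logic=2, Biology=1, Music=2, Chemistry=2, Civics=1, Calculus=3. Each listed conflict is separated.

3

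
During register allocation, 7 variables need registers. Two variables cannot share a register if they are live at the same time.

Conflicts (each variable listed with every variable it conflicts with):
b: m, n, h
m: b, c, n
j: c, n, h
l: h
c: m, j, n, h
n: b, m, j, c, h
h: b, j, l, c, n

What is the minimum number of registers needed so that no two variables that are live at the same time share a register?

j, c, n, h pairwise conflict, so at least 4 registers are needed.
A valid assignment using 4 registers: b=3, m=2, j=4, l=1, c=3, n=1, h=2. Each listed conflict is separated.

4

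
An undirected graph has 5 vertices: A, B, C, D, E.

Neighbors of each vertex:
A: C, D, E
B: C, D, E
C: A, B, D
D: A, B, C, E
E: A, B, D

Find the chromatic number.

A, D, E are mutually adjacent, so at least 3 colors are needed.
One proper 3-coloring: A=blue, B=blue, C=green, D=red, E=green. No two adjacent vertices share a color.

3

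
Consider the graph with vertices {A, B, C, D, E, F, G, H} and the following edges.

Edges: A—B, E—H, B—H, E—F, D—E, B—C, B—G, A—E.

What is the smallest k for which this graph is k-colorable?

2

E and F are adjacent, so at least 2 colors are needed.
One proper 2-coloring: A=2, B=1, C=2, D=2, E=1, F=2, G=2, H=2. Each edge has distinct colors on its endpoints.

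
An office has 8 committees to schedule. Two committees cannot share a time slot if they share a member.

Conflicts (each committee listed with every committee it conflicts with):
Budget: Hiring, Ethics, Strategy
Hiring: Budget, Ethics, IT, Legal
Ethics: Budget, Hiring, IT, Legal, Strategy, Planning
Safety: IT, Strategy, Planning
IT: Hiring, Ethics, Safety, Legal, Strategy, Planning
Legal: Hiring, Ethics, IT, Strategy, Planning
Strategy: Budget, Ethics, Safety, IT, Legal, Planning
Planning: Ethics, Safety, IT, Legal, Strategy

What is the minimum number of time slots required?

Ethics, IT, Legal, Strategy, Planning pairwise conflict, so at least 5 time slots are needed.
5 time slots suffice: time slot 1 → {Budget, IT}; time slot 2 → {Hiring, Strategy}; time slot 3 → {Ethics, Safety}; time slot 4 → {Planning}; time slot 5 → {Legal}. Each listed conflict is separated.

5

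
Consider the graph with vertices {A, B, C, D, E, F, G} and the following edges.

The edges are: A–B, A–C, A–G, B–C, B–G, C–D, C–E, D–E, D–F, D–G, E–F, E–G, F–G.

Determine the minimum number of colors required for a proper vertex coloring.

D, E, F, G form a clique, so at least 4 colors are needed.
4 colors suffice: A=blue, B=green, C=red, D=blue, E=green, F=yellow, G=red. Every edge joins two different colors.

4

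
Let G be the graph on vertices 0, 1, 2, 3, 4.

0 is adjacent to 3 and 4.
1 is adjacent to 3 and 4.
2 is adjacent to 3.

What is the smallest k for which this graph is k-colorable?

2

1 and 3 are adjacent, so at least 2 colors are needed.
A valid assignment using 2 colors: 0=b, 1=b, 2=b, 3=a, 4=a. Every edge joins two different colors.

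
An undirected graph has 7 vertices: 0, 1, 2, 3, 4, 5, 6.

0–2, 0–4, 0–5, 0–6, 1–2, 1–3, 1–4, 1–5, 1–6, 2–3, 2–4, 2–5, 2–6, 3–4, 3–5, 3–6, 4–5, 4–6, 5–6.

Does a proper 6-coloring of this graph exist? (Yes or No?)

The chromatic number is 6. 1, 2, 3, 4, 5, 6 are pairwise adjacent (a clique of size 6), so at least 6 colors are needed.
One proper 6-coloring: 0=purple, 1=purple, 2=blue, 3=orange, 4=red, 5=yellow, 6=green.
That is already a proper 6-coloring.

Yes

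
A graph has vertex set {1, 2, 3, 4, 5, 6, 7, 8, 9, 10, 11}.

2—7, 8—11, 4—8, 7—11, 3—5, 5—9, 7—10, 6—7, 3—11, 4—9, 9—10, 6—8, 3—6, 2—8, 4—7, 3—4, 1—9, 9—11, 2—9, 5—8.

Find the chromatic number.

2 and 9 are adjacent, so at least 2 colors are needed.
2 colors suffice: color red → {3, 7, 8, 9}; color blue → {1, 2, 4, 5, 6, 10, 11}. Every edge joins two different colors.

2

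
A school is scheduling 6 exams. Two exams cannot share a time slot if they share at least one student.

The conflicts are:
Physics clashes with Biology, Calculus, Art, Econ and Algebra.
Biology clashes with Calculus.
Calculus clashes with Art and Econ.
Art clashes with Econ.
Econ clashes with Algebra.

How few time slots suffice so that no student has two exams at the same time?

4

Physics, Calculus, Art, Econ all conflict with each other, so at least 4 time slots are needed.
4 time slots suffice: Physics=1, Biology=2, Calculus=3, Art=4, Econ=2, Algebra=3. Every pair that conflicts lands in different time slots.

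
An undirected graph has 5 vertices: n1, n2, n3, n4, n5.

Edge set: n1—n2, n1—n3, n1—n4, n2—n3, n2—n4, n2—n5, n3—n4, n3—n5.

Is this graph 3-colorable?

No

n1, n2, n3, n4 are mutually adjacent (a clique of size 4), so at least 4 colors are needed.
So 3 colors are not enough.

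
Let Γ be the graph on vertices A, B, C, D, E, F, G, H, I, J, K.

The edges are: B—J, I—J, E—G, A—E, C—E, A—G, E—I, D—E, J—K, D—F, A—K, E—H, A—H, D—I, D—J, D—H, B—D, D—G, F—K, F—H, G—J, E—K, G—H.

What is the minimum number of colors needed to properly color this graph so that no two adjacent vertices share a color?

A, E, G, H are pairwise adjacent (a clique of size 4), so at least 4 colors are needed.
4 colors suffice: color 1 → {A, C, D}; color 2 → {E, F, J}; color 3 → {B, H, I, K}; color 4 → {G}. Each edge has distinct colors on its endpoints.

4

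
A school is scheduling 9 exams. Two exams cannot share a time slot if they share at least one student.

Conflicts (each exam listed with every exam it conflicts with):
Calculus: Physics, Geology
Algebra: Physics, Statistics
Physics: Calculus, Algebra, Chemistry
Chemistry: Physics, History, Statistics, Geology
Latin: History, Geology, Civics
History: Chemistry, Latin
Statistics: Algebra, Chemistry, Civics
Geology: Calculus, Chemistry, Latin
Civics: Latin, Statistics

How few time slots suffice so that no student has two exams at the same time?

The cycle Civics-Latin-Geology-Chemistry-Statistics-Civics has odd length 5, so it cannot be 2-colored; at least 3 time slots are needed.
3 time slots suffice: Calculus=1, Algebra=1, Physics=2, Chemistry=1, Latin=1, History=2, Statistics=2, Geology=2, Civics=3. Each listed conflict is separated.

3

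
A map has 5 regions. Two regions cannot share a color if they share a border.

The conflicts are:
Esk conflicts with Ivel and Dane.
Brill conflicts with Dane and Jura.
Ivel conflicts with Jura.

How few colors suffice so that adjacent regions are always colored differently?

The cycle Dane-Brill-Jura-Ivel-Esk-Dane has odd length 5, so it cannot be 2-colored; at least 3 colors are needed.
3 colors suffice: Esk=3, Brill=2, Ivel=2, Dane=1, Jura=1. No two conflicting regions share a color.

3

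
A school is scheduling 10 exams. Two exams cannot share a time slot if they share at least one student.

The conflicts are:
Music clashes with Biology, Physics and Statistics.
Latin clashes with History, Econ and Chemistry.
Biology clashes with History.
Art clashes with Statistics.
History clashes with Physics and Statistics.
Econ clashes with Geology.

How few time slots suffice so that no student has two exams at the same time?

Econ and Geology conflict, so at least 2 time slots are needed.
2 time slots suffice: time slot 1 → {Music, Art, History, Econ, Chemistry}; time slot 2 → {Latin, Biology, Physics, Geology, Statistics}. No two conflicting exams share a time slot.

2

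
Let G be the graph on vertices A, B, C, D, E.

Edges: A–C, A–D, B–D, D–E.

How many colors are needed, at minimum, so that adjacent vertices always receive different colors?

2

D and E are adjacent, so at least 2 colors are needed.
A valid assignment using 2 colors: A=2, B=2, C=1, D=1, E=2. No two adjacent vertices share a color.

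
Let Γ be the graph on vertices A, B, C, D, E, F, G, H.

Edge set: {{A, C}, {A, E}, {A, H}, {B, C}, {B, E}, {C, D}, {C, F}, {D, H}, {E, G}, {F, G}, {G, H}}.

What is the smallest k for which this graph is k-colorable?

3

The cycle A-E-G-F-C-A has odd length 5, so it cannot be 2-colored; at least 3 colors are needed.
3 colors suffice: color red → {C, G}; color blue → {A, B, D, F}; color green → {E, H}. No two adjacent vertices share a color.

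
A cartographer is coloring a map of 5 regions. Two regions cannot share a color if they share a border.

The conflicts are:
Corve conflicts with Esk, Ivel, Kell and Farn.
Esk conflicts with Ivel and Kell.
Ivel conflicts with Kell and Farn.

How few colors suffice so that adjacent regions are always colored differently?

Corve, Esk, Ivel, Kell are mutually in conflict, so at least 4 colors are needed.
A valid assignment using 4 colors: Corve=1, Esk=3, Ivel=2, Kell=4, Farn=3. Each listed conflict is separated.

4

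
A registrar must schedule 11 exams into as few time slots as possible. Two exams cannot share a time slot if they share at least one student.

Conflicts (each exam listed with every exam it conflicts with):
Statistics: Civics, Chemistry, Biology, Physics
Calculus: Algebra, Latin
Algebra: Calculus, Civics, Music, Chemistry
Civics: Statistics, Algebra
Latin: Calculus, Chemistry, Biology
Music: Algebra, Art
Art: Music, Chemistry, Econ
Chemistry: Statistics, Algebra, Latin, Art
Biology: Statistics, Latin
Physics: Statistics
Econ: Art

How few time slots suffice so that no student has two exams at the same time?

Calculus and Latin conflict, so at least 2 time slots are needed.
2 time slots suffice: Statistics=2, Calculus=1, Algebra=2, Civics=1, Latin=2, Music=1, Art=2, Chemistry=1, Biology=1, Physics=1, Econ=1. Each listed conflict is separated.

2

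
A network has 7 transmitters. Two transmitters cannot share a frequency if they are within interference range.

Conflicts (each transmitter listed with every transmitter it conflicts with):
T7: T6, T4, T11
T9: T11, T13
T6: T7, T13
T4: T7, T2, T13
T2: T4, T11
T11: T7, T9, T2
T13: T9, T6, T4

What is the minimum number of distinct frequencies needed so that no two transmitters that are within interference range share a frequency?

3

The cycle T13-T6-T7-T11-T9-T13 has odd length 5, so it cannot be 2-colored; at least 3 frequencies are needed.
A valid assignment using 3 frequencies: T7=1, T9=3, T6=2, T4=2, T2=1, T11=2, T13=1. Every pair that conflicts lands in different frequencies.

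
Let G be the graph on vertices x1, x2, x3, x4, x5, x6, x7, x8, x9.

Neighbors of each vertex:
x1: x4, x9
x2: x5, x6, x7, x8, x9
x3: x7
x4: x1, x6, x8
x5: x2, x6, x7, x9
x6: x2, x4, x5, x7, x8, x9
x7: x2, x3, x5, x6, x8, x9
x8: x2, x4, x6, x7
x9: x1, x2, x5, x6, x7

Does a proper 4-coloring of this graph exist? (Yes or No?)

x2, x5, x6, x7, x9 are pairwise adjacent (a clique of size 5), so at least 5 colors are needed.
So 4 colors are not enough.

No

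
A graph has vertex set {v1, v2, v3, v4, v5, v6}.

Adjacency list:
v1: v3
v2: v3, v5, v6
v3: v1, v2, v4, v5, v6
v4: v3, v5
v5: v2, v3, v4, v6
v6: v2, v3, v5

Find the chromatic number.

4

v2, v3, v5, v6 are pairwise adjacent (a clique of size 4), so at least 4 colors are needed.
One proper 4-coloring: v1=B, v2=Y, v3=R, v4=G, v5=B, v6=G. No two adjacent vertices share a color.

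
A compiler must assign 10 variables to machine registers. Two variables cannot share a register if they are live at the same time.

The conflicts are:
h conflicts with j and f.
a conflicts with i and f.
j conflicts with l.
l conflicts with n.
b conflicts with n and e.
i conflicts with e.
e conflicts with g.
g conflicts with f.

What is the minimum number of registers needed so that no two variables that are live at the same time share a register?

The cycle i-a-f-g-e-i has odd length 5, so it cannot be 2-colored; at least 3 registers are needed.
A valid assignment using 3 registers: h=2, a=3, j=3, l=1, b=2, n=3, i=2, e=1, g=2, f=1. Each listed conflict is separated.

3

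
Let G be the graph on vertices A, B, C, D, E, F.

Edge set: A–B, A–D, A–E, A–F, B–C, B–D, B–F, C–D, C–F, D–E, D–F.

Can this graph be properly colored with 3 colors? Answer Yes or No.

No

A, B, D, F are pairwise adjacent (a clique of size 4), so at least 4 colors are needed.
So 3 colors are not enough.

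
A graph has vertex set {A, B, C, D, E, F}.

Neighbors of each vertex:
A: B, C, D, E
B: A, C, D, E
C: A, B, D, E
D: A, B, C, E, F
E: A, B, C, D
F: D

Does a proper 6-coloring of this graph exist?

Yes

The chromatic number is 5. A, B, C, D, E are mutually adjacent (a clique of size 5), so at least 5 colors are needed.
5 colors suffice: A=4, B=3, C=5, D=1, E=2, F=2.
Since 6 ≥ 5, a proper 6-coloring certainly exists.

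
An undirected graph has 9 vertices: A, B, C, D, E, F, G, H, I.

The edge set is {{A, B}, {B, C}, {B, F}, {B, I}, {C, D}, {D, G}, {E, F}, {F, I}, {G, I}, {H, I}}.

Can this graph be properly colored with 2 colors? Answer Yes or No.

B, F, I are pairwise adjacent, so at least 3 colors are needed.
So 2 colors are not enough.

No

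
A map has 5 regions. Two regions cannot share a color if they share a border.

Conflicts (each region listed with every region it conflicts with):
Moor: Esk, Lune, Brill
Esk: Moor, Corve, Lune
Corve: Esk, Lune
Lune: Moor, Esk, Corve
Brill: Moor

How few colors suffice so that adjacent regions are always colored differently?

3

Esk, Corve, Lune pairwise conflict, so at least 3 colors are needed.
3 colors suffice: color 1 → {Esk, Brill}; color 2 → {Moor, Corve}; color 3 → {Lune}. No two conflicting regions share a color.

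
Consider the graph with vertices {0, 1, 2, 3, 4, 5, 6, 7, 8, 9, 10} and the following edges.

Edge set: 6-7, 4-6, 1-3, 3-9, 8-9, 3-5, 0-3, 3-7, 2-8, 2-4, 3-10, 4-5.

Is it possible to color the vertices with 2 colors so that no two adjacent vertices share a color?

The cycle 6-7-3-5-4-6 has odd length 5, so it cannot be 2-colored; at least 3 colors are needed.
So 2 colors are not enough.

No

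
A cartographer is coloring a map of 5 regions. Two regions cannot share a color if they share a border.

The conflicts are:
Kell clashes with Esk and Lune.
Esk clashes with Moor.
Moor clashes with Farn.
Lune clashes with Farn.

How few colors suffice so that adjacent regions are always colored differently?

3

The cycle Farn-Lune-Kell-Esk-Moor-Farn has odd length 5, so it cannot be 2-colored; at least 3 colors are needed.
3 colors suffice: Kell=1, Esk=2, Moor=1, Lune=3, Farn=2. No two conflicting regions share a color.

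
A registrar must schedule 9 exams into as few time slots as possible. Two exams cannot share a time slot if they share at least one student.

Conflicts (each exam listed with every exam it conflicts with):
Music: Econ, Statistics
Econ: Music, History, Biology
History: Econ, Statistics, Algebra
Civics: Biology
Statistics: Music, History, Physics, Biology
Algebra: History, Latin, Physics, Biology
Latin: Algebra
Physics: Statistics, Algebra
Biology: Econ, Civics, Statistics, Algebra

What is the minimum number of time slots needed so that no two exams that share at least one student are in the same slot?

Econ and Biology conflict, so at least 2 time slots are needed.
2 time slots suffice: time slot 1 → {Econ, Civics, Statistics, Algebra}; time slot 2 → {Music, History, Latin, Physics, Biology}. No two conflicting exams share a time slot.

2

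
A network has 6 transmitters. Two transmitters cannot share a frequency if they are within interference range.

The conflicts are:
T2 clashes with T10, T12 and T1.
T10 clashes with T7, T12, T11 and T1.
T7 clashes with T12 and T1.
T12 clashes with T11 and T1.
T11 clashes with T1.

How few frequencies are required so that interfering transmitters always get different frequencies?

T2, T10, T12, T1 are mutually in conflict, so at least 4 frequencies are needed.
4 frequencies suffice: frequency 1 → {T10}; frequency 2 → {T1}; frequency 3 → {T12}; frequency 4 → {T2, T7, T11}. Each listed conflict is separated.

4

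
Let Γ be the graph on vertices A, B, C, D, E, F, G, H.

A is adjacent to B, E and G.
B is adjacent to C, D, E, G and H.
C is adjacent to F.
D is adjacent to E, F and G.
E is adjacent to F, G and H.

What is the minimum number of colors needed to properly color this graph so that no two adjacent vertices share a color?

4

A, B, E, G are pairwise adjacent (a clique of size 4), so at least 4 colors are needed.
4 colors suffice: A=3, B=2, C=1, D=3, E=1, F=2, G=4, H=3. No two adjacent vertices share a color.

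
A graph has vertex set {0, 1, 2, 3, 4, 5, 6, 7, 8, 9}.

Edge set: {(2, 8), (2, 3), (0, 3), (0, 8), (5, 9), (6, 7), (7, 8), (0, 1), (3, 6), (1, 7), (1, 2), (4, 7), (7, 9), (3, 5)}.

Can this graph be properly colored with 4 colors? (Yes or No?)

The chromatic number is 3. The cycle 7-9-5-3-6-7 has odd length 5, so it cannot be 2-colored; at least 3 colors are needed.
A valid assignment using 3 colors: 0=blue, 1=green, 2=blue, 3=red, 4=blue, 5=blue, 6=blue, 7=red, 8=green, 9=green.
Since 4 ≥ 3, a proper 4-coloring certainly exists.

Yes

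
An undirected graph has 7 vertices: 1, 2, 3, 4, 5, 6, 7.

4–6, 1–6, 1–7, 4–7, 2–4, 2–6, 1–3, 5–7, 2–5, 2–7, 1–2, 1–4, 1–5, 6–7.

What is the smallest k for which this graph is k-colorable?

1, 2, 4, 6, 7 are pairwise adjacent (a clique of size 5), so at least 5 colors are needed.
5 colors suffice: 1=a, 2=c, 3=b, 4=e, 5=d, 6=d, 7=b. Every edge joins two different colors.

5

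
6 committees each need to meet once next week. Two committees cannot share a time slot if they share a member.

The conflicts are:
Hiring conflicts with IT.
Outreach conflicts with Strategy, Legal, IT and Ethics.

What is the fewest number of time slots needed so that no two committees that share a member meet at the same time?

2

Hiring and IT conflict, so at least 2 time slots are needed.
A valid assignment using 2 time slots: Hiring=1, Outreach=1, Strategy=2, Legal=2, IT=2, Ethics=2. Each listed conflict is separated.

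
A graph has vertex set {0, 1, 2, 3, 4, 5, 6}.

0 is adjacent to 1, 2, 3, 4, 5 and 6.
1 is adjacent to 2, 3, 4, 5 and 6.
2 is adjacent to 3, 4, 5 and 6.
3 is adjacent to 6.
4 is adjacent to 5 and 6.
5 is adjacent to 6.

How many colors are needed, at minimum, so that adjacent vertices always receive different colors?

6

0, 1, 2, 4, 5, 6 are mutually adjacent (a clique of size 6), so at least 6 colors are needed.
A valid assignment using 6 colors: 0=green, 1=red, 2=yellow, 3=purple, 4=orange, 5=purple, 6=blue. Every edge joins two different colors.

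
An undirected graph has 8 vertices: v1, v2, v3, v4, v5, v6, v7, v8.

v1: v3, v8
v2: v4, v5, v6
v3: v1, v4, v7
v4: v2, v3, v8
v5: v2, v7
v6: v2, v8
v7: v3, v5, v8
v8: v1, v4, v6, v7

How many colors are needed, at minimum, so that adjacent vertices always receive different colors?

3

The cycle v7-v5-v2-v4-v8-v7 has odd length 5, so it cannot be 2-colored; at least 3 colors are needed.
3 colors suffice: color 1 → {v2, v3, v8}; color 2 → {v1, v4, v6, v7}; color 3 → {v5}. Each edge has distinct colors on its endpoints.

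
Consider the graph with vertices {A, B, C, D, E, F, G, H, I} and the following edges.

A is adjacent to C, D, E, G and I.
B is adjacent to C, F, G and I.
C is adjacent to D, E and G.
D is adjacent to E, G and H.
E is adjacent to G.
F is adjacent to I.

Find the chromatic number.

5

A, C, D, E, G form a clique, so at least 5 colors are needed.
5 colors suffice: color 1 → {B, D}; color 2 → {C, H, I}; color 3 → {A, F}; color 4 → {G}; color 5 → {E}. Each edge has distinct colors on its endpoints.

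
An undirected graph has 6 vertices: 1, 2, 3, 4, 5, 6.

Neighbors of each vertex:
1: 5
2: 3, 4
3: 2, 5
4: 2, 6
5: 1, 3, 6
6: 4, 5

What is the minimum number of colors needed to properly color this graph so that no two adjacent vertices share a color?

3

The cycle 6-5-3-2-4-6 has odd length 5, so it cannot be 2-colored; at least 3 colors are needed.
One proper 3-coloring: 1=b, 2=c, 3=b, 4=a, 5=a, 6=b. Each edge has distinct colors on its endpoints.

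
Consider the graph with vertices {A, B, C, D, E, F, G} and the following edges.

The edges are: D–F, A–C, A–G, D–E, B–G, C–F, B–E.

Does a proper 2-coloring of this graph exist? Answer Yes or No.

No

The cycle F-C-A-G-B-E-D-F has odd length 7, so it cannot be 2-colored; at least 3 colors are needed.
So 2 colors are not enough.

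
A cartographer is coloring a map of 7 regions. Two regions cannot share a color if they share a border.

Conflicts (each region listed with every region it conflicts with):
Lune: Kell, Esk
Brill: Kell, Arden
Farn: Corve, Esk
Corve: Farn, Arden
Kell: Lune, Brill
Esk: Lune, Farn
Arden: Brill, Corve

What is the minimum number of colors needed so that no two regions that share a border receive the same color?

The cycle Arden-Corve-Farn-Esk-Lune-Kell-Brill-Arden has odd length 7, so it cannot be 2-colored; at least 3 colors are needed.
3 colors suffice: color 1 → {Kell, Esk, Arden}; color 2 → {Lune, Brill, Farn}; color 3 → {Corve}. Each listed conflict is separated.

3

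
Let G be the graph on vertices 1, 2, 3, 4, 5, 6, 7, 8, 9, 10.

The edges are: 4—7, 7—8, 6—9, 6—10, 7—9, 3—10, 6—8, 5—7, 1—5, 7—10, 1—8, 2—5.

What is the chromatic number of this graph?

7 and 10 are adjacent, so at least 2 colors are needed.
One proper 2-coloring: 1=a, 2=a, 3=a, 4=b, 5=b, 6=a, 7=a, 8=b, 9=b, 10=b. Each edge has distinct colors on its endpoints.

2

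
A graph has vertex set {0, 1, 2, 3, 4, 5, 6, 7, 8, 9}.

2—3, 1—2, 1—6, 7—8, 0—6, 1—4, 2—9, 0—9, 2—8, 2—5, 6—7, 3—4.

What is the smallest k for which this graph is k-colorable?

The cycle 0-9-2-1-6-0 has odd length 5, so it cannot be 2-colored; at least 3 colors are needed.
3 colors suffice: color a → {2, 4, 6}; color b → {1, 3, 5, 7, 9}; color c → {0, 8}. Every edge joins two different colors.

3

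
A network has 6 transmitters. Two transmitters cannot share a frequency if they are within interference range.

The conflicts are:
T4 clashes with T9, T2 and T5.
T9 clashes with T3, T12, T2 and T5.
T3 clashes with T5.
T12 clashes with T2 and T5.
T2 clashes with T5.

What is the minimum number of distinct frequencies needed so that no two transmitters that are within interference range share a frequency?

4

T9, T12, T2, T5 all conflict with each other, so at least 4 frequencies are needed.
4 frequencies suffice: frequency 1 → {T5}; frequency 2 → {T9}; frequency 3 → {T3, T2}; frequency 4 → {T4, T12}. Every pair that conflicts lands in different frequencies.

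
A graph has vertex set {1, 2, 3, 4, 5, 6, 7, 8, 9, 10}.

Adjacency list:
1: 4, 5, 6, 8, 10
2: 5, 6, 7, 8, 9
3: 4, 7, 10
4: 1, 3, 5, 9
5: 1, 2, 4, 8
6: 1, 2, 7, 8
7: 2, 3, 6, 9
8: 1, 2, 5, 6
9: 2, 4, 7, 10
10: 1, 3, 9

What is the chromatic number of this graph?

3

1, 6, 8 form a triangle, so at least 3 colors are needed.
One proper 3-coloring: 1=a, 2=a, 3=a, 4=b, 5=c, 6=c, 7=b, 8=b, 9=c, 10=b. Each edge has distinct colors on its endpoints.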